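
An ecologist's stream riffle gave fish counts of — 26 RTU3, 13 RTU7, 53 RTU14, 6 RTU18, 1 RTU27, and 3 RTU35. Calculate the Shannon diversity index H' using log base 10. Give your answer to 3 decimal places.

0.550

Total N = 26+13+53+6+1+3 = 102, so the proportions are 0.2549, 0.12745, 0.51961, 0.05882, 0.0098, 0.02941 (working shown to 5 dp, full precision carried).
Each pᵢ log₁₀ pᵢ term: 0.2549×(-0.59363)=-0.15132, 0.12745×(-0.89466)=-0.11402, 0.51961×(-0.28432)=-0.14774, 0.05882×(-1.23045)=-0.07238, 0.0098×(-2.00860)=-0.01969, 0.02941×(-1.53148)=-0.04504.
Sum = -0.55019, so H' = 0.550.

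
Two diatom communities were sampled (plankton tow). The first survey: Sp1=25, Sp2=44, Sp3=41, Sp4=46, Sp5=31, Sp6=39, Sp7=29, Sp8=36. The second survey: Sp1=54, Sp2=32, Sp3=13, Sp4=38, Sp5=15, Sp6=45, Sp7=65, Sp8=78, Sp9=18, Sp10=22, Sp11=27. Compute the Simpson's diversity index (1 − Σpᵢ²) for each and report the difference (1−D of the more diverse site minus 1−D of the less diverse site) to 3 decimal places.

The first survey: N=291, proportions 0.08591, 0.1512, 0.14089, 0.15808, 0.10653, 0.13402, 0.09966, 0.12371, giving 1−D = 0.87037 (working shown to 5 dp, full precision carried).
The second survey: N=407, proportions 0.13268, 0.07862, 0.03194, 0.09337, 0.03686, 0.11057, 0.15971, 0.19165, 0.04423, 0.05405, 0.06634, giving 1−D = 0.88138.
Difference = |0.87037 − 0.88138| = 0.01101, i.e. 0.011 to 3 decimal places.

0.011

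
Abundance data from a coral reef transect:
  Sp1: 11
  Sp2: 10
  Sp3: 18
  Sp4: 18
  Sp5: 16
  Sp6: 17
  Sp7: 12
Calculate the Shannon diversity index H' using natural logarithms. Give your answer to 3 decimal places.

1.921

Total N = 11+10+18+18+16+17+12 = 102, so the proportions are 0.10784, 0.09804, 0.17647, 0.17647, 0.15686, 0.16667, 0.11765 (working shown to 5 dp, full precision carried).
Each pᵢ ln pᵢ term: 0.10784×(-2.22708)=-0.24018, 0.09804×(-2.32239)=-0.22769, 0.17647×(-1.73460)=-0.30611, 0.17647×(-1.73460)=-0.30611, 0.15686×(-1.85238)=-0.29057, 0.16667×(-1.79176)=-0.29863, 0.11765×(-2.14007)=-0.25177.
Sum = -1.92104, so H' = 1.921.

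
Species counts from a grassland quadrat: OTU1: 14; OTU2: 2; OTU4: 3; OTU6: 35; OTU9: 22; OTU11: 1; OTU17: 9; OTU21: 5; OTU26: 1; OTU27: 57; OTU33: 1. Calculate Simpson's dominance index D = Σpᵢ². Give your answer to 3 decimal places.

0.234

Total N = 14+2+3+35+22+1+9+5+1+57+1 = 150, so the proportions are 0.09333, 0.01333, 0.02, 0.23333, 0.14667, 0.00667, 0.06, 0.03333, 0.00667, 0.38, 0.00667 (working shown to 5 dp, full precision carried).
D = 0.09333² + 0.01333² + 0.02² + 0.23333² + 0.14667² + 0.00667² + 0.06² + 0.03333² + 0.00667² + 0.38² + 0.00667² = 0.00871 + 0.00018 + 0.00040 + 0.05444 + 0.02151 + 0.00004 + 0.00360 + 0.00111 + 0.00004 + 0.14440 + 0.00004 = 0.23449.
To 3 decimal places, D = 0.234.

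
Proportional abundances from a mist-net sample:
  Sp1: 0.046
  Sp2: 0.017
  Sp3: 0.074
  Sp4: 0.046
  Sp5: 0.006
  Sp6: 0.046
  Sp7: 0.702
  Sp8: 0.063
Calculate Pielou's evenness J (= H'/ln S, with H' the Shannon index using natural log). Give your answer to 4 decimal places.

H' = −Σ pᵢ ln pᵢ = −((-0.141639) + (-0.069267) + (-0.192673) + (-0.141639) + (-0.030696) + (-0.141639) + (-0.248383) + (-0.174171)) = 1.140108 (working shown to 6 dp, full precision carried).
With S = 8 species, ln S = 2.079442, so J = 1.140108/2.079442 = 0.548276, i.e. 0.5483 to 4 decimal places.

0.5483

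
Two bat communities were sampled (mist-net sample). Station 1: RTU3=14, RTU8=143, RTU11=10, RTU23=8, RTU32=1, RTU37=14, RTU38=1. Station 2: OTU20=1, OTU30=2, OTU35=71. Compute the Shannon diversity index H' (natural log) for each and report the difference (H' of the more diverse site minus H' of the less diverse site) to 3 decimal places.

0.747

Station 1: N=191, proportions 0.073298, 0.748691, 0.052356, 0.041885, 0.005236, 0.073298, 0.005236, giving H' = 0.942107 (working shown to 6 dp, full precision carried).
Station 2: N=74, proportions 0.013514, 0.027027, 0.959459, giving H' = 0.195463.
Difference = |0.942107 − 0.195463| = 0.746644, i.e. 0.747 to 3 decimal places.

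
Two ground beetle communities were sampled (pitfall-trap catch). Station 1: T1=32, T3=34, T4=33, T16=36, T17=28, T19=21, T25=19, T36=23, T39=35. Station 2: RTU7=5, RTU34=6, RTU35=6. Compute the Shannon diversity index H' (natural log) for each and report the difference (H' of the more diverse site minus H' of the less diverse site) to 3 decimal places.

Station 1: N=261, proportions 0.12261, 0.13027, 0.12644, 0.13793, 0.10728, 0.08046, 0.0728, 0.08812, 0.1341, giving H' = 2.17400 (working shown to 5 dp, full precision carried).
Station 2: N=17, proportions 0.29412, 0.35294, 0.35294, giving H' = 1.09508.
Difference = |2.17400 − 1.09508| = 1.07892, i.e. 1.079 to 3 decimal places.

1.079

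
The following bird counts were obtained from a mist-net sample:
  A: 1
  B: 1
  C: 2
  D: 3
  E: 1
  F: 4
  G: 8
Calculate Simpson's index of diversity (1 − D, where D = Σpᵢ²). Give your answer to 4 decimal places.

0.7600

Total N = 1+1+2+3+1+4+8 = 20, so the proportions are 0.05, 0.05, 0.1, 0.15, 0.05, 0.2, 0.4 (working shown to 6 dp, full precision carried).
D = 0.05² + 0.05² + 0.1² + 0.15² + 0.05² + 0.2² + 0.4² = 0.002500 + 0.002500 + 0.010000 + 0.022500 + 0.002500 + 0.040000 + 0.160000 = 0.240000.
So 1 − D = 0.760000, i.e. 0.7600 to 4 decimal places.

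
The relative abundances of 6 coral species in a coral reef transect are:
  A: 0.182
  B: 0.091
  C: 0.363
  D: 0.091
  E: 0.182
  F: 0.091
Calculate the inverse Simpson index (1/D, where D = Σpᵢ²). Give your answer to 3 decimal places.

4.487

D = 0.182² + 0.091² + 0.363² + 0.091² + 0.182² + 0.091² = 0.0331240 + 0.0082810 + 0.1317690 + 0.0082810 + 0.0331240 + 0.0082810 = 0.2228600 (working shown to 7 dp, full precision carried).
So 1/D = 4.48712, i.e. 4.487 to 3 decimal places.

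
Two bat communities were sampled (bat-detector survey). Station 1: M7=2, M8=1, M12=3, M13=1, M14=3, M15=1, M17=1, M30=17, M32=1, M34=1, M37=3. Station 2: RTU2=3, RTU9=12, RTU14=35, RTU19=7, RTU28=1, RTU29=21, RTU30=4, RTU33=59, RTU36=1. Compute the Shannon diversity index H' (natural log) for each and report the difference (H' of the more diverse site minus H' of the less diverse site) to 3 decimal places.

Station 1: N=34, proportions 0.05882, 0.02941, 0.08824, 0.02941, 0.08824, 0.02941, 0.02941, 0.5, 0.02941, 0.02941, 0.08824, giving H' = 1.77817 (working shown to 5 dp, full precision carried).
Station 2: N=143, proportions 0.02098, 0.08392, 0.24476, 0.04895, 0.00699, 0.14685, 0.02797, 0.41259, 0.00699, giving H' = 1.59761.
Difference = |1.77817 − 1.59761| = 0.18056, i.e. 0.181 to 3 decimal places.

0.181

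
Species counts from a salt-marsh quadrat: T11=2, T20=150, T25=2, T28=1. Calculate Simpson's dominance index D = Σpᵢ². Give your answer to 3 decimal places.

0.937

Total N = 2+150+2+1 = 155, so the proportions are 0.0129, 0.96774, 0.0129, 0.00645 (working shown to 5 dp, full precision carried).
D = 0.0129² + 0.96774² + 0.0129² + 0.00645² = 0.00017 + 0.93652 + 0.00017 + 0.00004 = 0.93690.
To 3 decimal places, D = 0.937.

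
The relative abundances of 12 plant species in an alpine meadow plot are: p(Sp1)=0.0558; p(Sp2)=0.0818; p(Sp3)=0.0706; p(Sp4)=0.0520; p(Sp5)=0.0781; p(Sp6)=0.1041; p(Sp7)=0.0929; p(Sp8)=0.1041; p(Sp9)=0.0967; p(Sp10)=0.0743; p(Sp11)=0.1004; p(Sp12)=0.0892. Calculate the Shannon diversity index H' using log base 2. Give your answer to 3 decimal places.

3.553

Each pᵢ log₂ pᵢ term (working shown to 5 dp, full precision carried): 0.0558×(-4.16359)=-0.23233, 0.0818×(-3.61176)=-0.29544, 0.0706×(-3.82419)=-0.26999, 0.052×(-4.26534)=-0.22180, 0.0781×(-3.67853)=-0.28729, 0.1041×(-3.26396)=-0.33978, 0.0929×(-3.42818)=-0.31848, 0.1041×(-3.26396)=-0.33978, 0.0967×(-3.37034)=-0.32591, 0.0743×(-3.75049)=-0.27866, 0.1004×(-3.31617)=-0.33294, 0.0892×(-3.48681)=-0.31102.
Sum = -3.55342, so H' = 3.553.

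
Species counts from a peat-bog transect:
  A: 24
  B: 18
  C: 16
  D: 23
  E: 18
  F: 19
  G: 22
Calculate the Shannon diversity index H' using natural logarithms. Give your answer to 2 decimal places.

Total N = 24+18+16+23+18+19+22 = 140, so the proportions are 0.1714, 0.1286, 0.1143, 0.1643, 0.1286, 0.1357, 0.1571 (working shown to 4 dp, full precision carried).
Each pᵢ ln pᵢ term: 0.1714×(-1.7636)=-0.3023, 0.1286×(-2.0513)=-0.2637, 0.1143×(-2.1691)=-0.2479, 0.1643×(-1.8061)=-0.2967, 0.1286×(-2.0513)=-0.2637, 0.1357×(-1.9972)=-0.2710, 0.1571×(-1.8506)=-0.2908.
Sum = -1.9363, so H' = 1.94.

1.94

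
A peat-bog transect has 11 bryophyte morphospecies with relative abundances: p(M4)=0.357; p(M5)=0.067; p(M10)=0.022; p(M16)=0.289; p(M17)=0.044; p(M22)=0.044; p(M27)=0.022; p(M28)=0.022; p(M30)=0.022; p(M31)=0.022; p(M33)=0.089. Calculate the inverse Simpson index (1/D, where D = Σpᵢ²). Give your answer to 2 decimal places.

D = 0.357² + 0.067² + 0.022² + 0.289² + 0.044² + 0.044² + 0.022² + 0.022² + 0.022² + 0.022² + 0.089² = 0.127449 + 0.004489 + 0.000484 + 0.083521 + 0.001936 + 0.001936 + 0.000484 + 0.000484 + 0.000484 + 0.000484 + 0.007921 = 0.229672 (working shown to 6 dp, full precision carried).
So 1/D = 4.3540, i.e. 4.35 to 2 decimal places.

4.35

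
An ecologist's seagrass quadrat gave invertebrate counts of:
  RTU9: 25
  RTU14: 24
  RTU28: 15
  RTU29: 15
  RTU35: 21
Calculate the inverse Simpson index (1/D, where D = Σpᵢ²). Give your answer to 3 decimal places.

4.780

Total N = 25+24+15+15+21 = 100, so the proportions are 0.25, 0.24, 0.15, 0.15, 0.21 (working shown to 7 dp, full precision carried).
D = 0.25² + 0.24² + 0.15² + 0.15² + 0.21² = 0.0625000 + 0.0576000 + 0.0225000 + 0.0225000 + 0.0441000 = 0.2092000.
So 1/D = 4.78011, i.e. 4.780 to 3 decimal places.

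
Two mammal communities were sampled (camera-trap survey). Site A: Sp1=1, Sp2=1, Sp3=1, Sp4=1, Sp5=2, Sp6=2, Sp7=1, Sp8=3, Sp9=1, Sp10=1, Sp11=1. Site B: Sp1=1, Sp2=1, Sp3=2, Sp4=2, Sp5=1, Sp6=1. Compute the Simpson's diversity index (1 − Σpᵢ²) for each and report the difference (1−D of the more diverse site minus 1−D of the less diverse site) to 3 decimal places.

0.076

Site A: N=15, proportions 0.06667, 0.06667, 0.06667, 0.06667, 0.13333, 0.13333, 0.06667, 0.2, 0.06667, 0.06667, 0.06667, giving 1−D = 0.88889 (working shown to 5 dp, full precision carried).
Site B: N=8, proportions 0.125, 0.125, 0.25, 0.25, 0.125, 0.125, giving 1−D = 0.81250.
Difference = |0.88889 − 0.81250| = 0.07639, i.e. 0.076 to 3 decimal places.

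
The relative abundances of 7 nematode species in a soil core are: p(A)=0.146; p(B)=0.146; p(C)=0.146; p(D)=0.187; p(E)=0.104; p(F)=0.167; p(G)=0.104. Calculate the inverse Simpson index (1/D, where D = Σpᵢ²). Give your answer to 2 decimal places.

D = 0.146² + 0.146² + 0.146² + 0.187² + 0.104² + 0.167² + 0.104² = 0.021316 + 0.021316 + 0.021316 + 0.034969 + 0.010816 + 0.027889 + 0.010816 = 0.148438 (working shown to 6 dp, full precision carried).
So 1/D = 6.7368, i.e. 6.74 to 2 decimal places.

6.74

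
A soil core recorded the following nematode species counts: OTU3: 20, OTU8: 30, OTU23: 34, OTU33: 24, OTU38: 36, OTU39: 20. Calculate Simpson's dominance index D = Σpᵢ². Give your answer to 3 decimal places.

Total N = 20+30+34+24+36+20 = 164, so the proportions are 0.12195, 0.18293, 0.20732, 0.14634, 0.21951, 0.12195 (working shown to 5 dp, full precision carried).
D = 0.12195² + 0.18293² + 0.20732² + 0.14634² + 0.21951² + 0.12195² = 0.01487 + 0.03346 + 0.04298 + 0.02142 + 0.04819 + 0.01487 = 0.17579.
To 3 decimal places, D = 0.176.

0.176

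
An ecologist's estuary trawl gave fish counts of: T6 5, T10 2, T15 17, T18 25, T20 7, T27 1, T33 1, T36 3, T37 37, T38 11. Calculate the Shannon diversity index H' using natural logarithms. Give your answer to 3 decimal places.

Total N = 5+2+17+25+7+1+1+3+37+11 = 109, so the proportions are 0.04587, 0.01835, 0.15596, 0.22936, 0.06422, 0.00917, 0.00917, 0.02752, 0.33945, 0.10092 (working shown to 5 dp, full precision carried).
Each pᵢ ln pᵢ term: 0.04587×(-3.08191)=-0.14137, 0.01835×(-3.99820)=-0.07336, 0.15596×(-1.85813)=-0.28980, 0.22936×(-1.47247)=-0.33772, 0.06422×(-2.74544)=-0.17631, 0.00917×(-4.69135)=-0.04304, 0.00917×(-4.69135)=-0.04304, 0.02752×(-3.59274)=-0.09888, 0.33945×(-1.08043)=-0.36675, 0.10092×(-2.29345)=-0.23145.
Sum = -1.80173, so H' = 1.802.

1.802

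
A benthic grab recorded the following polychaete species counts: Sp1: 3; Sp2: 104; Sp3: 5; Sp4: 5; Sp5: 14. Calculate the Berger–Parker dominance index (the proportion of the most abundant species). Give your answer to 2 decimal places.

Total N = 3+104+5+5+14 = 131, so the proportions are 0.0229, 0.7939, 0.0382, 0.0382, 0.1069 (working shown to 4 dp, full precision carried).
The largest proportion is 0.7939, i.e. d = 0.79 to 2 decimal places.

0.79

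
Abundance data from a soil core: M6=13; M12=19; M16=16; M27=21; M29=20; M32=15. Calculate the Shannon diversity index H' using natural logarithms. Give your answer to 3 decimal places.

Total N = 13+19+16+21+20+15 = 104, so the proportions are 0.125, 0.18269, 0.15385, 0.20192, 0.19231, 0.14423 (working shown to 5 dp, full precision carried).
Each pᵢ ln pᵢ term: 0.125×(-2.07944)=-0.25993, 0.18269×(-1.69995)=-0.31057, 0.15385×(-1.87180)=-0.28797, 0.20192×(-1.59987)=-0.32305, 0.19231×(-1.64866)=-0.31705, 0.14423×(-1.93634)=-0.27928.
Sum = -1.77785, so H' = 1.778.

1.778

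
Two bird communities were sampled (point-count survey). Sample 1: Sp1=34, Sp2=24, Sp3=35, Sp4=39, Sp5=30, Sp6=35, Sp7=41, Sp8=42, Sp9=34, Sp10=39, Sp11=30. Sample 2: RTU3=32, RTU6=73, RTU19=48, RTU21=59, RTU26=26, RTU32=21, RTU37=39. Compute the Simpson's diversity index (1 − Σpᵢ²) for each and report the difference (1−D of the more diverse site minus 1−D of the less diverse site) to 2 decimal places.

Sample 1: N=383, proportions 0.0888, 0.0627, 0.0914, 0.1018, 0.0783, 0.0914, 0.107, 0.1097, 0.0888, 0.1018, 0.0783, giving 1−D = 0.9071 (working shown to 4 dp, full precision carried).
Sample 2: N=298, proportions 0.1074, 0.245, 0.1611, 0.198, 0.0872, 0.0705, 0.1309, giving 1−D = 0.8336.
Difference = |0.9071 − 0.8336| = 0.0735, i.e. 0.07 to 2 decimal places.

0.07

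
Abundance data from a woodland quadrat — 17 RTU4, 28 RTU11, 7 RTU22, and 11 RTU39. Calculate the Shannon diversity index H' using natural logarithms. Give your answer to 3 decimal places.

Total N = 17+28+7+11 = 63, so the proportions are 0.26984, 0.44444, 0.11111, 0.1746 (working shown to 5 dp, full precision carried).
Each pᵢ ln pᵢ term: 0.26984×(-1.30992)=-0.35347, 0.44444×(-0.81093)=-0.36041, 0.11111×(-2.19722)=-0.24414, 0.1746×(-1.74524)=-0.30472.
Sum = -1.26274, so H' = 1.263.

1.263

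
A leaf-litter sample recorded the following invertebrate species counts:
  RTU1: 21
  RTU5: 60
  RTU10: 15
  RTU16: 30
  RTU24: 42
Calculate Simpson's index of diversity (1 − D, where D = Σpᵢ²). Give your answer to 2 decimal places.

Total N = 21+60+15+30+42 = 168, so the proportions are 0.125, 0.3571, 0.0893, 0.1786, 0.25 (working shown to 4 dp, full precision carried).
D = 0.125² + 0.3571² + 0.0893² + 0.1786² + 0.25² = 0.0156 + 0.1276 + 0.0080 + 0.0319 + 0.0625 = 0.2455.
So 1 − D = 0.7545, i.e. 0.75 to 2 decimal places.

0.75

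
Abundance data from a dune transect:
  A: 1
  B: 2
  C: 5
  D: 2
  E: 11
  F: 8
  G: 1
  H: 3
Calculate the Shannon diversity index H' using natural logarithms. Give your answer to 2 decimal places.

Total N = 1+2+5+2+11+8+1+3 = 33, so the proportions are 0.0303, 0.0606, 0.1515, 0.0606, 0.3333, 0.2424, 0.0303, 0.0909 (working shown to 4 dp, full precision carried).
Each pᵢ ln pᵢ term: 0.0303×(-3.4965)=-0.1060, 0.0606×(-2.8034)=-0.1699, 0.1515×(-1.8871)=-0.2859, 0.0606×(-2.8034)=-0.1699, 0.3333×(-1.0986)=-0.3662, 0.2424×(-1.4171)=-0.3435, 0.0303×(-3.4965)=-0.1060, 0.0909×(-2.3979)=-0.2180.
Sum = -1.7654, so H' = 1.77.

1.77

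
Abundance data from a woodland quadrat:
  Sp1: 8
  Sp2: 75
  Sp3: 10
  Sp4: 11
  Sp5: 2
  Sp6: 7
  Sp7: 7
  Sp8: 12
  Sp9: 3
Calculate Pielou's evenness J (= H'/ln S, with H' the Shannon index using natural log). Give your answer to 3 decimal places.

0.710

Total N = 8+75+10+11+2+7+7+12+3 = 135, so the proportions are 0.05926, 0.55556, 0.07407, 0.08148, 0.01481, 0.05185, 0.05185, 0.08889, 0.02222 (working shown to 5 dp, full precision carried).
H' = −Σ pᵢ ln pᵢ = −((-0.16746) + (-0.32655) + (-0.19279) + (-0.20430) + (-0.06240) + (-0.15345) + (-0.15345) + (-0.21514) + (-0.08459)) = 1.56014.
With S = 9 species, ln S = 2.19722, so J = 1.56014/2.19722 = 0.71005, i.e. 0.710 to 3 decimal places.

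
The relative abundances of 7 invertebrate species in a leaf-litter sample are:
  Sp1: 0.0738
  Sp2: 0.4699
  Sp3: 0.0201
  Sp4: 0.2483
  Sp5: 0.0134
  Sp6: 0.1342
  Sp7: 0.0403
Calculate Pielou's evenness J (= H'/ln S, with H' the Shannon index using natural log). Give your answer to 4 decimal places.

H' = −Σ pᵢ ln pᵢ = −((-0.192352) + (-0.354885) + (-0.078531) + (-0.345911) + (-0.057788) + (-0.269531) + (-0.129420)) = 1.428417 (working shown to 6 dp, full precision carried).
With S = 7 species, ln S = 1.945910, so J = 1.428417/1.945910 = 0.734061, i.e. 0.7341 to 4 decimal places.

0.7341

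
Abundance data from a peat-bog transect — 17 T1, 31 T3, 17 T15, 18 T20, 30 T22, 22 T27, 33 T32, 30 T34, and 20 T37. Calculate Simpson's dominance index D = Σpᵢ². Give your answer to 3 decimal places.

Total N = 17+31+17+18+30+22+33+30+20 = 218, so the proportions are 0.07798, 0.1422, 0.07798, 0.08257, 0.13761, 0.10092, 0.15138, 0.13761, 0.09174 (working shown to 5 dp, full precision carried).
D = 0.07798² + 0.1422² + 0.07798² + 0.08257² + 0.13761² + 0.10092² + 0.15138² + 0.13761² + 0.09174² = 0.00608 + 0.02022 + 0.00608 + 0.00682 + 0.01894 + 0.01018 + 0.02291 + 0.01894 + 0.00842 = 0.11859.
To 3 decimal places, D = 0.119.

0.119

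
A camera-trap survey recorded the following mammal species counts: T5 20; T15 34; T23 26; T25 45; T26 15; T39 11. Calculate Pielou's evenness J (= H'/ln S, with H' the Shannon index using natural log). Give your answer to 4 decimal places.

Total N = 20+34+26+45+15+11 = 151, so the proportions are 0.13245, 0.225166, 0.172185, 0.298013, 0.099338, 0.072848 (working shown to 6 dp, full precision carried).
H' = −Σ pᵢ ln pᵢ = −((-0.267755) + (-0.335704) + (-0.302906) + (-0.360780) + (-0.229394) + (-0.190816)) = 1.687354.
With S = 6 species, ln S = 1.791759, so J = 1.687354/1.791759 = 0.941730, i.e. 0.9417 to 4 decimal places.

0.9417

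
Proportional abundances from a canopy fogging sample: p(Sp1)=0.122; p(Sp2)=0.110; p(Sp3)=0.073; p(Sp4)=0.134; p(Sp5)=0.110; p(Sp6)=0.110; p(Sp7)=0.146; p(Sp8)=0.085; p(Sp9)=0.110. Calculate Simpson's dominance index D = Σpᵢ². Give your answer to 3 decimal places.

D = 0.122² + 0.11² + 0.073² + 0.134² + 0.11² + 0.11² + 0.146² + 0.085² + 0.11² = 0.01488 + 0.01210 + 0.00533 + 0.01796 + 0.01210 + 0.01210 + 0.02132 + 0.00723 + 0.01210 = 0.11511 (working shown to 5 dp, full precision carried).
To 3 decimal places, D = 0.115.

0.115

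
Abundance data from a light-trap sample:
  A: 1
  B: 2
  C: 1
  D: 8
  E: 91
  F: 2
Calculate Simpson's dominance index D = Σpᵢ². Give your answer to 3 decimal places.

Total N = 1+2+1+8+91+2 = 105, so the proportions are 0.00952, 0.01905, 0.00952, 0.07619, 0.86667, 0.01905 (working shown to 5 dp, full precision carried).
D = 0.00952² + 0.01905² + 0.00952² + 0.07619² + 0.86667² + 0.01905² = 0.00009 + 0.00036 + 0.00009 + 0.00580 + 0.75111 + 0.00036 = 0.75782.
To 3 decimal places, D = 0.758.

0.758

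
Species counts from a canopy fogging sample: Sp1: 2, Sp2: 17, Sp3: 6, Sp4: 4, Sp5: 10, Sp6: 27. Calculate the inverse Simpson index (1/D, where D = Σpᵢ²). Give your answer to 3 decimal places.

Total N = 2+17+6+4+10+27 = 66, so the proportions are 0.030303, 0.2575758, 0.0909091, 0.0606061, 0.1515152, 0.4090909 (working shown to 7 dp, full precision carried).
D = 0.030303² + 0.2575758² + 0.0909091² + 0.0606061² + 0.1515152² + 0.4090909² = 0.0009183 + 0.0663453 + 0.0082645 + 0.0036731 + 0.0229568 + 0.1673554 = 0.2695133.
So 1/D = 3.71039, i.e. 3.710 to 3 decimal places.

3.710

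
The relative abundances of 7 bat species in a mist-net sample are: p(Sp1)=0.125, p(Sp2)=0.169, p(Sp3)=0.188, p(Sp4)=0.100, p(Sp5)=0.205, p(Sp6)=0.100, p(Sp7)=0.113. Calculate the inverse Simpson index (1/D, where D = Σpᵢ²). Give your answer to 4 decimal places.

D = 0.125² + 0.169² + 0.188² + 0.1² + 0.205² + 0.1² + 0.113² = 0.01562500 + 0.02856100 + 0.03534400 + 0.01000000 + 0.04202500 + 0.01000000 + 0.01276900 = 0.15432400 (working shown to 8 dp, full precision carried).
So 1/D = 6.479874, i.e. 6.4799 to 4 decimal places.

6.4799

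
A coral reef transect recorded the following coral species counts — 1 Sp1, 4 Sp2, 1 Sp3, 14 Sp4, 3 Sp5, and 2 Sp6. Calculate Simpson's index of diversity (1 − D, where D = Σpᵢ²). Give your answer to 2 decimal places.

Total N = 1+4+1+14+3+2 = 25, so the proportions are 0.04, 0.16, 0.04, 0.56, 0.12, 0.08 (working shown to 4 dp, full precision carried).
D = 0.04² + 0.16² + 0.04² + 0.56² + 0.12² + 0.08² = 0.0016 + 0.0256 + 0.0016 + 0.3136 + 0.0144 + 0.0064 = 0.3632.
So 1 − D = 0.6368, i.e. 0.64 to 2 decimal places.

0.64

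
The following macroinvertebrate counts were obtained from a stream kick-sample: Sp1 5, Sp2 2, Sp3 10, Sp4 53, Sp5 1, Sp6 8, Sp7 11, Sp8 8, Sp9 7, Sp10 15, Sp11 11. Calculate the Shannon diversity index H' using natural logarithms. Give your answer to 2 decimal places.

Total N = 5+2+10+53+1+8+11+8+7+15+11 = 131, so the proportions are 0.0382, 0.0153, 0.0763, 0.4046, 0.0076, 0.0611, 0.084, 0.0611, 0.0534, 0.1145, 0.084 (working shown to 4 dp, full precision carried).
Each pᵢ ln pᵢ term: 0.0382×(-3.2658)=-0.1246, 0.0153×(-4.1821)=-0.0638, 0.0763×(-2.5726)=-0.1964, 0.4046×(-0.9049)=-0.3661, 0.0076×(-4.8752)=-0.0372, 0.0611×(-2.7958)=-0.1707, 0.084×(-2.4773)=-0.2080, 0.0611×(-2.7958)=-0.1707, 0.0534×(-2.9293)=-0.1565, 0.1145×(-2.1671)=-0.2481, 0.084×(-2.4773)=-0.2080.
Sum = -1.9504, so H' = 1.95.

1.95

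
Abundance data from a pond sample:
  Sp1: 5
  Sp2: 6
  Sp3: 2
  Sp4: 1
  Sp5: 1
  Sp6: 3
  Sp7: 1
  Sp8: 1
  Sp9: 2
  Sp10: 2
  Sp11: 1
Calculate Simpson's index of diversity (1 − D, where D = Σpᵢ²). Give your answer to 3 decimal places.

0.861

Total N = 5+6+2+1+1+3+1+1+2+2+1 = 25, so the proportions are 0.2, 0.24, 0.08, 0.04, 0.04, 0.12, 0.04, 0.04, 0.08, 0.08, 0.04 (working shown to 5 dp, full precision carried).
D = 0.2² + 0.24² + 0.08² + 0.04² + 0.04² + 0.12² + 0.04² + 0.04² + 0.08² + 0.08² + 0.04² = 0.04000 + 0.05760 + 0.00640 + 0.00160 + 0.00160 + 0.01440 + 0.00160 + 0.00160 + 0.00640 + 0.00640 + 0.00160 = 0.13920.
So 1 − D = 0.86080, i.e. 0.861 to 3 decimal places.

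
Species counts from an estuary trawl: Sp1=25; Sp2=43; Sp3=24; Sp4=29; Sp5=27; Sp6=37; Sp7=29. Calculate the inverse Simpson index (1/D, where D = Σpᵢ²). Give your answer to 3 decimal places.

6.705

Total N = 25+43+24+29+27+37+29 = 214, so the proportions are 0.1168224, 0.2009346, 0.1121495, 0.135514, 0.1261682, 0.1728972, 0.135514 (working shown to 7 dp, full precision carried).
D = 0.1168224² + 0.2009346² + 0.1121495² + 0.135514² + 0.1261682² + 0.1728972² + 0.135514² = 0.0136475 + 0.0403747 + 0.0125775 + 0.0183640 + 0.0159184 + 0.0298934 + 0.0183640 = 0.1491397.
So 1/D = 6.70512, i.e. 6.705 to 3 decimal places.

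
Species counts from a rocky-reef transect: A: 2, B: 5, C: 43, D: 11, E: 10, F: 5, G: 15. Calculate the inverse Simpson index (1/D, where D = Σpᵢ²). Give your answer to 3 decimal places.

Total N = 2+5+43+11+10+5+15 = 91, so the proportions are 0.021978, 0.0549451, 0.4725275, 0.1208791, 0.1098901, 0.0549451, 0.1648352 (working shown to 7 dp, full precision carried).
D = 0.021978² + 0.0549451² + 0.4725275² + 0.1208791² + 0.1098901² + 0.0549451² + 0.1648352² = 0.0004830 + 0.0030190 + 0.2232822 + 0.0146118 + 0.0120758 + 0.0030190 + 0.0271706 = 0.2836614.
So 1/D = 3.52533, i.e. 3.525 to 3 decimal places.

3.525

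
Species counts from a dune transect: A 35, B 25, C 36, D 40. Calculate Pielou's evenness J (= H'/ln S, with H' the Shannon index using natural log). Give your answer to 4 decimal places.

Total N = 35+25+36+40 = 136, so the proportions are 0.257353, 0.183824, 0.264706, 0.294118 (working shown to 6 dp, full precision carried).
H' = −Σ pᵢ ln pᵢ = −((-0.349307) + (-0.311356) + (-0.351830) + (-0.359934)) = 1.372427.
With S = 4 species, ln S = 1.386294, so J = 1.372427/1.386294 = 0.989997, i.e. 0.9900 to 4 decimal places.

0.9900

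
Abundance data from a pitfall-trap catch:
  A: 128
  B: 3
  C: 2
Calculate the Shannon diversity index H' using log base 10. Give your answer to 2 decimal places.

Total N = 128+3+2 = 133, so the proportions are 0.9624, 0.0226, 0.015 (working shown to 4 dp, full precision carried).
Each pᵢ log₁₀ pᵢ term: 0.9624×(-0.0166)=-0.0160, 0.0226×(-1.6467)=-0.0371, 0.015×(-1.8228)=-0.0274.
Sum = -0.0806, so H' = 0.08.

0.08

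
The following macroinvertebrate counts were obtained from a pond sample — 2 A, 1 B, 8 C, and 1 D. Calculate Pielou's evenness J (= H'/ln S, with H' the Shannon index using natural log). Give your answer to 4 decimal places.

Total N = 2+1+8+1 = 12, so the proportions are 0.166667, 0.083333, 0.666667, 0.083333 (working shown to 6 dp, full precision carried).
H' = −Σ pᵢ ln pᵢ = −((-0.298627) + (-0.207076) + (-0.270310) + (-0.207076)) = 0.983088.
With S = 4 species, ln S = 1.386294, so J = 0.983088/1.386294 = 0.709148, i.e. 0.7091 to 4 decimal places.

0.7091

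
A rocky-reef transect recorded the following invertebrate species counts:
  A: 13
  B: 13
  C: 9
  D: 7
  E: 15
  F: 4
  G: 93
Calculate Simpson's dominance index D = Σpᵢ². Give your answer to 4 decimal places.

Total N = 13+13+9+7+15+4+93 = 154, so the proportions are 0.084416, 0.084416, 0.058442, 0.045455, 0.097403, 0.025974, 0.603896 (working shown to 6 dp, full precision carried).
D = 0.084416² + 0.084416² + 0.058442² + 0.045455² + 0.097403² + 0.025974² + 0.603896² = 0.007126 + 0.007126 + 0.003415 + 0.002066 + 0.009487 + 0.000675 + 0.364691 = 0.394586.
To 4 decimal places, D = 0.3946.

0.3946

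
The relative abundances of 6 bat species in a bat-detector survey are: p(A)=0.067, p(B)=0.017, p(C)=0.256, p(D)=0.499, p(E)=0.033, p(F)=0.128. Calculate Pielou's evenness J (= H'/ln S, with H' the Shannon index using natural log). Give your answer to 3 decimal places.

0.738

H' = −Σ pᵢ ln pᵢ = −((-0.18111) + (-0.06927) + (-0.34882) + (-0.34688) + (-0.11257) + (-0.26313)) = 1.32178 (working shown to 5 dp, full precision carried).
With S = 6 species, ln S = 1.79176, so J = 1.32178/1.79176 = 0.73770, i.e. 0.738 to 3 decimal places.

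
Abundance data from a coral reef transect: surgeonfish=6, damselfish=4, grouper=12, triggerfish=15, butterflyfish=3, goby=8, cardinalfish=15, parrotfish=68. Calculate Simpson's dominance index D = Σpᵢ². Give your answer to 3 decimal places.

0.311

Total N = 6+4+12+15+3+8+15+68 = 131, so the proportions are 0.0458, 0.03053, 0.0916, 0.1145, 0.0229, 0.06107, 0.1145, 0.51908 (working shown to 5 dp, full precision carried).
D = 0.0458² + 0.03053² + 0.0916² + 0.1145² + 0.0229² + 0.06107² + 0.1145² + 0.51908² = 0.00210 + 0.00093 + 0.00839 + 0.01311 + 0.00052 + 0.00373 + 0.01311 + 0.26945 = 0.31135.
To 3 decimal places, D = 0.311.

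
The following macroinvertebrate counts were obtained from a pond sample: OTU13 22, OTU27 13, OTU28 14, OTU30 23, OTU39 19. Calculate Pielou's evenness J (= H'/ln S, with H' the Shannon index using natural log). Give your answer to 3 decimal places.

Total N = 22+13+14+23+19 = 91, so the proportions are 0.24176, 0.14286, 0.15385, 0.25275, 0.20879 (working shown to 5 dp, full precision carried).
H' = −Σ pᵢ ln pᵢ = −((-0.34325) + (-0.27799) + (-0.28797) + (-0.34762) + (-0.32705)) = 1.58388.
With S = 5 species, ln S = 1.60944, so J = 1.58388/1.60944 = 0.98412, i.e. 0.984 to 3 decimal places.

0.984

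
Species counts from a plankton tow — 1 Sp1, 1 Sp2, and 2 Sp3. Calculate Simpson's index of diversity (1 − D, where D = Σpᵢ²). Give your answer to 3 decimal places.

Total N = 1+1+2 = 4, so the proportions are 0.25, 0.25, 0.5 (working shown to 5 dp, full precision carried).
D = 0.25² + 0.25² + 0.5² = 0.06250 + 0.06250 + 0.25000 = 0.37500.
So 1 − D = 0.62500, i.e. 0.625 to 3 decimal places.

0.625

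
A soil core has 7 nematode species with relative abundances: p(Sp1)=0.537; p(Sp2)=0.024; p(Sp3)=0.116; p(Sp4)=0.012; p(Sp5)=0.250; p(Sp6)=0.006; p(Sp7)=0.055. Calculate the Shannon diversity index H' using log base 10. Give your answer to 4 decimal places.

Each pᵢ log₁₀ pᵢ term (working shown to 6 dp, full precision carried): 0.537×(-0.270026)=-0.145004, 0.024×(-1.619789)=-0.038875, 0.116×(-0.935542)=-0.108523, 0.012×(-1.920819)=-0.023050, 0.25×(-0.602060)=-0.150515, 0.006×(-2.221849)=-0.013331, 0.055×(-1.259637)=-0.069280.
Sum = -0.548578, so H' = 0.5486.

0.5486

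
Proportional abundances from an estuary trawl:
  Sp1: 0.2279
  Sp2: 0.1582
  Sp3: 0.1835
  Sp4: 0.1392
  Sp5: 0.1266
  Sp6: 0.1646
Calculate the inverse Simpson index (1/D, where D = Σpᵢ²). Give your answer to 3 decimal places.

5.776

D = 0.2279² + 0.1582² + 0.1835² + 0.1392² + 0.1266² + 0.1646² = 0.0519384 + 0.0250272 + 0.0336723 + 0.0193766 + 0.0160276 + 0.0270932 = 0.1731353 (working shown to 7 dp, full precision carried).
So 1/D = 5.77583, i.e. 5.776 to 3 decimal places.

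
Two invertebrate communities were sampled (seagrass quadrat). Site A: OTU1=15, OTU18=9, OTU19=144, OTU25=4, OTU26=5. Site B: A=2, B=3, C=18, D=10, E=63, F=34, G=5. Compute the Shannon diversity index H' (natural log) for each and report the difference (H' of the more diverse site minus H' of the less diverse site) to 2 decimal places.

Site A: N=177, proportions 0.0847, 0.0508, 0.8136, 0.0226, 0.0282, giving H' = 0.7149 (working shown to 4 dp, full precision carried).
Site B: N=135, proportions 0.0148, 0.0222, 0.1333, 0.0741, 0.4667, 0.2519, 0.037, giving H' = 1.4335.
Difference = |0.7149 − 1.4335| = 0.7186, i.e. 0.72 to 2 decimal places.

0.72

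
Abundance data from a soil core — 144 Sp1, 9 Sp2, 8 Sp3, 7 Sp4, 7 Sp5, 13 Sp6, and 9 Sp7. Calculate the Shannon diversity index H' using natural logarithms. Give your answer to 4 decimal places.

Total N = 144+9+8+7+7+13+9 = 197, so the proportions are 0.730964, 0.045685, 0.040609, 0.035533, 0.035533, 0.06599, 0.045685 (working shown to 6 dp, full precision carried).
Each pᵢ ln pᵢ term: 0.730964×(-0.313390)=-0.229077, 0.045685×(-3.085979)=-0.140984, 0.040609×(-3.203762)=-0.130102, 0.035533×(-3.337294)=-0.118584, 0.035533×(-3.337294)=-0.118584, 0.06599×(-2.718254)=-0.179377, 0.045685×(-3.085979)=-0.140984.
Sum = -1.057692, so H' = 1.0577.

1.0577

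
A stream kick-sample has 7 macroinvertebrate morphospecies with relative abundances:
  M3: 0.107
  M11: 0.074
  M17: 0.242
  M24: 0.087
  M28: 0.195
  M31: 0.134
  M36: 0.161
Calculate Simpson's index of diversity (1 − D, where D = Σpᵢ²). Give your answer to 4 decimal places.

0.8350

D = 0.107² + 0.074² + 0.242² + 0.087² + 0.195² + 0.134² + 0.161² = 0.011449 + 0.005476 + 0.058564 + 0.007569 + 0.038025 + 0.017956 + 0.025921 = 0.164960 (working shown to 6 dp, full precision carried).
So 1 − D = 0.835040, i.e. 0.8350 to 4 decimal places.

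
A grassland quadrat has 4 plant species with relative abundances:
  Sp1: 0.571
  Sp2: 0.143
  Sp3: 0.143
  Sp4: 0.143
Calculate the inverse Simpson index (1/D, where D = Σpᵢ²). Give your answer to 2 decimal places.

D = 0.571² + 0.143² + 0.143² + 0.143² = 0.32604 + 0.02045 + 0.02045 + 0.02045 = 0.38739 (working shown to 5 dp, full precision carried).
So 1/D = 2.5814, i.e. 2.58 to 2 decimal places.

2.58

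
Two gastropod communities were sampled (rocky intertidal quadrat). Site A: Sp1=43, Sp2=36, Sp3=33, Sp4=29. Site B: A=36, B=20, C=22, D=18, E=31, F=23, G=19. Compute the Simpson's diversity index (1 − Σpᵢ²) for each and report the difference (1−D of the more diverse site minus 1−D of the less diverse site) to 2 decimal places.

0.10

Site A: N=141, proportions 0.305, 0.2553, 0.234, 0.2057, giving 1−D = 0.7447 (working shown to 4 dp, full precision carried).
Site B: N=169, proportions 0.213, 0.1183, 0.1302, 0.1065, 0.1834, 0.1361, 0.1124, giving 1−D = 0.8475.
Difference = |0.7447 − 0.8475| = 0.1028, i.e. 0.10 to 2 decimal places.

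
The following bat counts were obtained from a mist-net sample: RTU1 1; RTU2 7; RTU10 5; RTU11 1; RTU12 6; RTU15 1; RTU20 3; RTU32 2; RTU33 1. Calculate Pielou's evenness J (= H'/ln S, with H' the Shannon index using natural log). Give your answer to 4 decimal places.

0.8746

Total N = 1+7+5+1+6+1+3+2+1 = 27, so the proportions are 0.037037, 0.259259, 0.185185, 0.037037, 0.222222, 0.037037, 0.111111, 0.074074, 0.037037 (working shown to 6 dp, full precision carried).
H' = −Σ pᵢ ln pᵢ = −((-0.122068) + (-0.349981) + (-0.312296) + (-0.122068) + (-0.334239) + (-0.122068) + (-0.244136) + (-0.192792) + (-0.122068)) = 1.921717.
With S = 9 species, ln S = 2.197225, so J = 1.921717/2.197225 = 0.874611, i.e. 0.8746 to 4 decimal places.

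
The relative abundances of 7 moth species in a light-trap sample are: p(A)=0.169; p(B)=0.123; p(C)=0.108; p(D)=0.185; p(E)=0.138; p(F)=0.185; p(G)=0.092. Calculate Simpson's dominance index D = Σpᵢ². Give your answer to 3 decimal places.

D = 0.169² + 0.123² + 0.108² + 0.185² + 0.138² + 0.185² + 0.092² = 0.02856 + 0.01513 + 0.01166 + 0.03422 + 0.01904 + 0.03422 + 0.00846 = 0.15131 (working shown to 5 dp, full precision carried).
To 3 decimal places, D = 0.151.

0.151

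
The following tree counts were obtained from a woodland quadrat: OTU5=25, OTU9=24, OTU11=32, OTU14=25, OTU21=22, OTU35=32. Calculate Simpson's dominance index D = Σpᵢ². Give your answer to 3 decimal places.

Total N = 25+24+32+25+22+32 = 160, so the proportions are 0.15625, 0.15, 0.2, 0.15625, 0.1375, 0.2 (working shown to 5 dp, full precision carried).
D = 0.15625² + 0.15² + 0.2² + 0.15625² + 0.1375² + 0.2² = 0.02441 + 0.02250 + 0.04000 + 0.02441 + 0.01891 + 0.04000 = 0.17023.
To 3 decimal places, D = 0.170.

0.170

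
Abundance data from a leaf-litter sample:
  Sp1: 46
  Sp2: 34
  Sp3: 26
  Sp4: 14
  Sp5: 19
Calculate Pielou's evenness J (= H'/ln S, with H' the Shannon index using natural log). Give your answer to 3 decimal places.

Total N = 46+34+26+14+19 = 139, so the proportions are 0.33094, 0.2446, 0.18705, 0.10072, 0.13669 (working shown to 5 dp, full precision carried).
H' = −Σ pᵢ ln pᵢ = −((-0.36596) + (-0.34443) + (-0.31357) + (-0.23119) + (-0.27202)) = 1.52717.
With S = 5 species, ln S = 1.60944, so J = 1.52717/1.60944 = 0.94888, i.e. 0.949 to 3 decimal places.

0.949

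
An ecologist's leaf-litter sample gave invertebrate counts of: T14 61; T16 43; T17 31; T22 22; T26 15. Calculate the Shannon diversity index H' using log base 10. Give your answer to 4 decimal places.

0.6509

Total N = 61+43+31+22+15 = 172, so the proportions are 0.354651, 0.25, 0.180233, 0.127907, 0.087209 (working shown to 6 dp, full precision carried).
Each pᵢ log₁₀ pᵢ term: 0.354651×(-0.450199)=-0.159663, 0.25×(-0.602060)=-0.150515, 0.180233×(-0.744167)=-0.134123, 0.127907×(-0.893106)=-0.114234, 0.087209×(-1.059437)=-0.092393.
Sum = -0.650929, so H' = 0.6509.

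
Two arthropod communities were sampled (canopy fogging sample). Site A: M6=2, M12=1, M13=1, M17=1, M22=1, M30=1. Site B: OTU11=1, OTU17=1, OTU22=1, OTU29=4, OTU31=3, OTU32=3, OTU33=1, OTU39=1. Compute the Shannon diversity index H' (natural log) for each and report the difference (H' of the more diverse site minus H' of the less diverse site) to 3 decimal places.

Site A: N=7, proportions 0.28571, 0.14286, 0.14286, 0.14286, 0.14286, 0.14286, giving H' = 1.74787 (working shown to 5 dp, full precision carried).
Site B: N=15, proportions 0.06667, 0.06667, 0.06667, 0.26667, 0.2, 0.2, 0.06667, 0.06667, giving H' = 1.89893.
Difference = |1.74787 − 1.89893| = 0.15106, i.e. 0.151 to 3 decimal places.

0.151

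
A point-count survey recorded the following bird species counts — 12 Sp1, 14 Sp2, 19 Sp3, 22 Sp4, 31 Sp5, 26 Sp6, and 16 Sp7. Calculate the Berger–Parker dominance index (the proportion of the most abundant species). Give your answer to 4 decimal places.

Total N = 12+14+19+22+31+26+16 = 140, so the proportions are 0.085714, 0.1, 0.135714, 0.157143, 0.221429, 0.185714, 0.114286 (working shown to 6 dp, full precision carried).
The largest proportion is 0.221429, i.e. d = 0.2214 to 4 decimal places.

0.2214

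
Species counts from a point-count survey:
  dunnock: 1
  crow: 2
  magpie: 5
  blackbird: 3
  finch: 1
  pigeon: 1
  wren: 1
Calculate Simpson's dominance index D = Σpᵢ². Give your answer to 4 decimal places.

Total N = 1+2+5+3+1+1+1 = 14, so the proportions are 0.071429, 0.142857, 0.357143, 0.214286, 0.071429, 0.071429, 0.071429 (working shown to 6 dp, full precision carried).
D = 0.071429² + 0.142857² + 0.357143² + 0.214286² + 0.071429² + 0.071429² + 0.071429² = 0.005102 + 0.020408 + 0.127551 + 0.045918 + 0.005102 + 0.005102 + 0.005102 = 0.214286.
To 4 decimal places, D = 0.2143.

0.2143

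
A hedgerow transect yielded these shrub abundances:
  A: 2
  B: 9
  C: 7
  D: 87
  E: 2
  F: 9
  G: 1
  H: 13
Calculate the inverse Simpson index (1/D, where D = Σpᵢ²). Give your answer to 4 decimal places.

Total N = 2+9+7+87+2+9+1+13 = 130, so the proportions are 0.0153846, 0.0692308, 0.0538462, 0.6692308, 0.0153846, 0.0692308, 0.0076923, 0.1 (working shown to 7 dp, full precision carried).
D = 0.0153846² + 0.0692308² + 0.0538462² + 0.6692308² + 0.0153846² + 0.0692308² + 0.0076923² + 0.1² = 0.0002367 + 0.0047929 + 0.0028994 + 0.4478698 + 0.0002367 + 0.0047929 + 0.0000592 + 0.0100000 = 0.4708876.
So 1/D = 2.123649, i.e. 2.1236 to 4 decimal places.

2.1236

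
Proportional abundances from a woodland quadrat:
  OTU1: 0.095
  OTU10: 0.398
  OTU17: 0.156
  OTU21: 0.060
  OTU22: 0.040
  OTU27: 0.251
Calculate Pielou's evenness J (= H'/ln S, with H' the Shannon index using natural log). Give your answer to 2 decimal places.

H' = −Σ pᵢ ln pᵢ = −((-0.2236) + (-0.3667) + (-0.2898) + (-0.1688) + (-0.1288) + (-0.3470)) = 1.5246 (working shown to 4 dp, full precision carried).
With S = 6 species, ln S = 1.7918, so J = 1.5246/1.7918 = 0.8509, i.e. 0.85 to 2 decimal places.

0.85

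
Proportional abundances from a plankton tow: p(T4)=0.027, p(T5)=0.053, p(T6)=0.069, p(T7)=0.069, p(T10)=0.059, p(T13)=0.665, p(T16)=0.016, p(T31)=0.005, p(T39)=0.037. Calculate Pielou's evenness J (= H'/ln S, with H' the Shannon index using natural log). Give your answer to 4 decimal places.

H' = −Σ pᵢ ln pᵢ = −((-0.097522) + (-0.155686) + (-0.184482) + (-0.184482) + (-0.166983) + (-0.271299) + (-0.066163) + (-0.026492) + (-0.121983)) = 1.275090 (working shown to 6 dp, full precision carried).
With S = 9 species, ln S = 2.197225, so J = 1.275090/2.197225 = 0.580318, i.e. 0.5803 to 4 decimal places.

0.5803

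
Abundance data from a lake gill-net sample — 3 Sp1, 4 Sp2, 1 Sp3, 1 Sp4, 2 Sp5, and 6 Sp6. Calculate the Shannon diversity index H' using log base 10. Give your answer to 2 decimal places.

Total N = 3+4+1+1+2+6 = 17, so the proportions are 0.1765, 0.2353, 0.0588, 0.0588, 0.1176, 0.3529 (working shown to 4 dp, full precision carried).
Each pᵢ log₁₀ pᵢ term: 0.1765×(-0.7533)=-0.1329, 0.2353×(-0.6284)=-0.1479, 0.0588×(-1.2304)=-0.0724, 0.0588×(-1.2304)=-0.0724, 0.1176×(-0.9294)=-0.1093, 0.3529×(-0.4523)=-0.1596.
Sum = -0.6945, so H' = 0.69.

0.69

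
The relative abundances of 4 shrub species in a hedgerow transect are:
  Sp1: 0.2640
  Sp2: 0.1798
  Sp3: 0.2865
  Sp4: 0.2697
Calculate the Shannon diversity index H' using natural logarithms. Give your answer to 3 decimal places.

1.372

Each pᵢ ln pᵢ term (working shown to 5 dp, full precision carried): 0.264×(-1.33181)=-0.35160, 0.1798×(-1.71591)=-0.30852, 0.2865×(-1.25002)=-0.35813, 0.2697×(-1.31045)=-0.35343.
Sum = -1.37167, so H' = 1.372.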